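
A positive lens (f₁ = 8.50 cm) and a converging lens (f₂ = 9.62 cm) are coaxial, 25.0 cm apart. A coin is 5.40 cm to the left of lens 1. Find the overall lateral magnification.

m = -0.874

Lens 1: 1/d_i1 = 1/(8.50) − 1/(5.40) = -0.06754, so d_i1 = -14.81 cm; m₁ = −d_i1/d_o1 = +2.743.
d_o2 = 25.0 − (-14.81) = 39.81 cm.
Lens 2: 1/d_i2 = 1/(9.62) − 1/(39.81) = 0.07883, so d_i2 = 12.69 cm; m₂ = −d_i2/d_o2 = -0.3186.
m = m₁·m₂ = (+2.743)(-0.3186) = -0.874.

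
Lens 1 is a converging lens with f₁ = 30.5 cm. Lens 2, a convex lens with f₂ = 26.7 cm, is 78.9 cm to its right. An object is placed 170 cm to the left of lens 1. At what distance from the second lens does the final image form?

74.1 cm

Lens 1: 1/d_i1 = 1/f₁ − 1/d_o1 = 1/(30.5) − 1/(170) = 0.02690, so d_i1 = 37.17 cm.
The intermediate image is 37.17 cm to the right of lens 1, which is 78.9 − (37.17) = 41.73 cm to the left of lens 2, so d_o2 = +41.73 cm.
Lens 2: 1/d_i2 = 1/f₂ − 1/d_o2 = 1/(26.7) − 1/(41.73) = 0.01349, so d_i2 = 74.1 cm.
The final image is real, 74.1 cm to the right of lens 2 (overall magnification ≈ 0.39).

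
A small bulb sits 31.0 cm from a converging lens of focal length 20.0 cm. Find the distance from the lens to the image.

Lens equation: 1/d_i = 1/f − 1/d_o = 1/(20.00) − 1/(31.0) = 0.05000 − 0.03226 = 0.01774, so d_i = 56.4 cm.
The image is real, inverted and enlarged, on the far side of the lens.

56.4 cm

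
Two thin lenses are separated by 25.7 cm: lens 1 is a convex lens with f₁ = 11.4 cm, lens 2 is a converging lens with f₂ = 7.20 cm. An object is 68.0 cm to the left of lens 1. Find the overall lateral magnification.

Lens 1: 1/d_i1 = 1/(11.4) − 1/(68.0) = 0.07301, so d_i1 = 13.70 cm; m₁ = −d_i1/d_o1 = -0.2015.
d_o2 = 25.7 − (13.70) = 12.00 cm.
Lens 2: 1/d_i2 = 1/(7.20) − 1/(12.00) = 0.05556, so d_i2 = 18.00 cm; m₂ = −d_i2/d_o2 = -1.500.
m = m₁·m₂ = (-0.2015)(-1.500) = +0.302.

m = +0.302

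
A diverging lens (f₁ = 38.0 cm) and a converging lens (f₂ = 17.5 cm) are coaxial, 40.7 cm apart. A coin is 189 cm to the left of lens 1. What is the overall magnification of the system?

m = -0.0534

f₁ = −38.0 cm (diverging).
Lens 1: 1/d_i1 = 1/(-38.0) − 1/(189) = -0.03161, so d_i1 = -31.64 cm; m₁ = −d_i1/d_o1 = +0.1674.
d_o2 = 40.7 − (-31.64) = 72.34 cm.
Lens 2: 1/d_i2 = 1/(17.5) − 1/(72.34) = 0.04332, so d_i2 = 23.08 cm; m₂ = −d_i2/d_o2 = -0.3191.
m = m₁·m₂ = (+0.1674)(-0.3191) = -0.0534.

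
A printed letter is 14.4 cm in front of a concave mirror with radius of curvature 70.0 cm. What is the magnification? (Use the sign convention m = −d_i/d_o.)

f = R/2 = 70.0/2 = 35.00 cm.
1/d_i = 1/f − 1/d_o = 1/(35.00) − 1/(14.4) = -0.04087, so d_i = -24.47 cm.
m = −d_i/d_o = −(-24.47)/(14.4) = +1.70.
The image is virtual, upright and enlarged, behind the mirror.

m = +1.70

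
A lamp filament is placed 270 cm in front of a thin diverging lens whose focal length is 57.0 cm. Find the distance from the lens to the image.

47.1 cm

For a diverging lens, f = -57.0 cm.
Thin-lens equation: 1/v = 1/f − 1/u = 1/(-57.00) − 1/(270) = -0.01754 − 0.003704 = -0.02125, so v = -47.1 cm.
The image is virtual, upright and reduced, on the same side as the object.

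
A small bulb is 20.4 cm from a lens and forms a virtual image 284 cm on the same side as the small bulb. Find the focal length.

Virtual image ⇒ d_i = −284 cm.
1/f = 1/d_o + 1/d_i = 1/(20.4) + 1/(-284) = 0.04550, so f = 22.0 cm.
Since f is positive, the lens is converging.

f = 22.0 cm (converging)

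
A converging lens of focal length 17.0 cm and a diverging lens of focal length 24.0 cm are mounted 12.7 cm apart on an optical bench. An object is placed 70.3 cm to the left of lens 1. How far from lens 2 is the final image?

Lens 1: 1/d_i1 = 1/f₁ − 1/d_o1 = 1/(17.0) − 1/(70.3) = 0.04460, so d_i1 = 22.42 cm.
The intermediate image is 22.42 cm to the right of lens 1, which lies 9.720 cm to the right of lens 2 — a virtual object — so d_o2 = −9.720 cm.
Lens 2 is diverging, so f₂ = −24.0 cm.
Lens 2: 1/d_i2 = 1/f₂ − 1/d_o2 = 1/(-24.0) − 1/(-9.720) = 0.06121, so d_i2 = 16.3 cm.
The final image is real, 16.3 cm to the right of lens 2 (overall magnification ≈ -0.54).

16.3 cm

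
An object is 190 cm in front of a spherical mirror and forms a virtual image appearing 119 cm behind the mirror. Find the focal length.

f = -318 cm (convex)

Virtual image ⇒ d_i = −119 cm.
1/f = 1/d_o + 1/d_i = 1/(190) + 1/(-119) = -0.003140, so f = -318 cm.
Since f is negative, the spherical mirror is convex.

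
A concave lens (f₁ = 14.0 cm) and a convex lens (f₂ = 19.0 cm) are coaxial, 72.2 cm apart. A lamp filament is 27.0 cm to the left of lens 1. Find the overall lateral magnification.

f₁ = −14.0 cm (diverging).
Lens 1: 1/d_i1 = 1/(-14.0) − 1/(27.0) = -0.1085, so d_i1 = -9.220 cm; m₁ = −d_i1/d_o1 = +0.3415.
d_o2 = 72.2 − (-9.220) = 81.42 cm.
Lens 2: 1/d_i2 = 1/(19.0) − 1/(81.42) = 0.04035, so d_i2 = 24.78 cm; m₂ = −d_i2/d_o2 = -0.3044.
m = m₁·m₂ = (+0.3415)(-0.3044) = -0.104.

m = -0.104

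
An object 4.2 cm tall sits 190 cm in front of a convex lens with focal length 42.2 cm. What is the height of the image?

1.20 cm

1/d_i = 1/f − 1/d_o = 1/(42.20) − 1/(190) = 0.01843, so d_i = 54.25 cm.
m = −d_i/d_o = -0.2855.
|h_i| = |m|·h_o = 0.2855 × 4.2 = 1.20 cm. The image is real, inverted and reduced, on the far side of the lens.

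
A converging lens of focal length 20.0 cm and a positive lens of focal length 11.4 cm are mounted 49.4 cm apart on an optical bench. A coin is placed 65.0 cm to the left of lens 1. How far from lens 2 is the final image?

Lens 1: 1/d_i1 = 1/f₁ − 1/d_o1 = 1/(20.0) − 1/(65.0) = 0.03462, so d_i1 = 28.89 cm.
The intermediate image is 28.89 cm to the right of lens 1, which is 49.4 − (28.89) = 20.51 cm to the left of lens 2, so d_o2 = +20.51 cm.
Lens 2: 1/d_i2 = 1/f₂ − 1/d_o2 = 1/(11.4) − 1/(20.51) = 0.03896, so d_i2 = 25.7 cm.
The final image is real, 25.7 cm to the right of lens 2 (overall magnification ≈ 0.56).

25.7 cm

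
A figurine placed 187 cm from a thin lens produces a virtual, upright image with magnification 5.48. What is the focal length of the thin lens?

f = 229 cm (converging)

m = −d_i/d_o ⇒ d_i = −m·d_o = −(+5.48)·(187) = -1025 cm.
1/f = 1/d_o + 1/d_i = 1/(187) + 1/(-1025) = 0.004372, so f = 229 cm.
Since f is positive, the thin lens is converging.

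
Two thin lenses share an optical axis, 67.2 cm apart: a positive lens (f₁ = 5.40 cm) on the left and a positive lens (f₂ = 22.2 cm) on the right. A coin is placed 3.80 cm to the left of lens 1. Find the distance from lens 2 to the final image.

30.7 cm

Lens 1: 1/d_i1 = 1/f₁ − 1/d_o1 = 1/(5.40) − 1/(3.80) = -0.07797, so d_i1 = -12.82 cm.
The intermediate image is 12.82 cm to the left of lens 1 (virtual), which is 67.2 − (-12.82) = 80.02 cm to the left of lens 2, so d_o2 = +80.02 cm.
Lens 2: 1/d_i2 = 1/f₂ − 1/d_o2 = 1/(22.2) − 1/(80.02) = 0.03255, so d_i2 = 30.7 cm.
The final image is real, 30.7 cm to the right of lens 2 (overall magnification ≈ -1.3).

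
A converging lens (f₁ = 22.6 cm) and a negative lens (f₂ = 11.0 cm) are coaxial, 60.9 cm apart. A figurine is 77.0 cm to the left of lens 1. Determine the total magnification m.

Lens 1: 1/d_i1 = 1/(22.6) − 1/(77.0) = 0.03126, so d_i1 = 31.99 cm; m₁ = −d_i1/d_o1 = -0.4155.
d_o2 = 60.9 − (31.99) = 28.91 cm.
f₂ = −11.0 cm (diverging).
Lens 2: 1/d_i2 = 1/(-11.0) − 1/(28.91) = -0.1255, so d_i2 = -7.968 cm; m₂ = −d_i2/d_o2 = +0.2756.
m = m₁·m₂ = (-0.4155)(+0.2756) = -0.115.

m = -0.115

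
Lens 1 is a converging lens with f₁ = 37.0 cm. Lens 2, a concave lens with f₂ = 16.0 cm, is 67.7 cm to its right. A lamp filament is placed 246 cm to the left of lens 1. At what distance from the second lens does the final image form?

9.62 cm

Lens 1: 1/d_i1 = 1/f₁ − 1/d_o1 = 1/(37.0) − 1/(246) = 0.02296, so d_i1 = 43.55 cm.
The intermediate image is 43.55 cm to the right of lens 1, which is 67.7 − (43.55) = 24.15 cm to the left of lens 2, so d_o2 = +24.15 cm.
Lens 2 is diverging, so f₂ = −16.0 cm.
Lens 2: 1/d_i2 = 1/f₂ − 1/d_o2 = 1/(-16.0) − 1/(24.15) = -0.1039, so d_i2 = -9.62 cm.
The final image is virtual, 9.62 cm to the left of lens 2 (overall magnification ≈ -0.071).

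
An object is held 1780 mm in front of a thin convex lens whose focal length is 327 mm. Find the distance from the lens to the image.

Thin-lens equation: 1/d_i = 1/f − 1/d_o = 1/(327.0) − 1/(1780) = 0.003058 − 0.0005618 = 0.002496, so d_i = 401 mm.
The image is real, inverted and reduced, on the far side of the lens.

401 mm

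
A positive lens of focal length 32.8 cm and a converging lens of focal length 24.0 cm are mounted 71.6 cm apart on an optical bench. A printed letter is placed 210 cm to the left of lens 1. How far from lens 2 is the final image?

90.0 cm

Lens 1: 1/d_i1 = 1/f₁ − 1/d_o1 = 1/(32.8) − 1/(210) = 0.02573, so d_i1 = 38.87 cm.
The intermediate image is 38.87 cm to the right of lens 1, which is 71.6 − (38.87) = 32.73 cm to the left of lens 2, so d_o2 = +32.73 cm.
Lens 2: 1/d_i2 = 1/f₂ − 1/d_o2 = 1/(24.0) − 1/(32.73) = 0.01111, so d_i2 = 90.0 cm.
The final image is real, 90.0 cm to the right of lens 2 (overall magnification ≈ 0.51).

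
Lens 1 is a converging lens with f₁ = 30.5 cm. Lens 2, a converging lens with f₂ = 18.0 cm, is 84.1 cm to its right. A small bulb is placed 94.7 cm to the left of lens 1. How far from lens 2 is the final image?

33.3 cm

Lens 1: 1/d_i1 = 1/f₁ − 1/d_o1 = 1/(30.5) − 1/(94.7) = 0.02223, so d_i1 = 44.99 cm.
The intermediate image is 44.99 cm to the right of lens 1, which is 84.1 − (44.99) = 39.11 cm to the left of lens 2, so d_o2 = +39.11 cm.
Lens 2: 1/d_i2 = 1/f₂ − 1/d_o2 = 1/(18.0) − 1/(39.11) = 0.02999, so d_i2 = 33.3 cm.
The final image is real, 33.3 cm to the right of lens 2 (overall magnification ≈ 0.41).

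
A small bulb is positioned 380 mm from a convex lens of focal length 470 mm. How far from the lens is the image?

Thin-lens equation: 1/q = 1/f − 1/p = 1/(470.0) − 1/(380) = 0.002128 − 0.002632 = -0.0005039, so q = -1980 mm.
The image is virtual, upright and enlarged, on the same side as the object.

1980 mm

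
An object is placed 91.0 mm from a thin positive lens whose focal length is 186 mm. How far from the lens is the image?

Thin-lens equation: 1/s_i = 1/f − 1/s_o = 1/(186.0) − 1/(91.0) = 0.005376 − 0.01099 = -0.005613, so s_i = -178 mm.
The image is virtual, upright and enlarged, on the same side as the object.

178 mm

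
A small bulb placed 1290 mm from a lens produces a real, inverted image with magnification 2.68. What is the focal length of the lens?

f = 939 mm (converging)

m = −d_i/d_o ⇒ d_i = −m·d_o = −(-2.68)·(1290) = 3457 mm.
1/f = 1/d_o + 1/d_i = 1/(1290) + 1/(3457) = 0.001064, so f = 939 mm.
Since f is positive, the lens is converging.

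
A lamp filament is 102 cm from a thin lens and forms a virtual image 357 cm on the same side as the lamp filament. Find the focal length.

Virtual image ⇒ d_i = −357 cm.
1/f = 1/d_o + 1/d_i = 1/(102) + 1/(-357) = 0.007003, so f = 143 cm.
Since f is positive, the thin lens is converging.

f = 143 cm (converging)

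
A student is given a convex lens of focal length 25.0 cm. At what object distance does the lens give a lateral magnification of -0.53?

m = −d_i/d_o ⇒ d_i = −m·d_o.
1/f = 1/d_o + 1/d_i = 1/d_o − 1/(m·d_o) = (1 − 1/m)/d_o, so d_o = f(1 − 1/m) = (25.00)(1 − 1/(-0.53)) = 72.2 cm.

72.2 cm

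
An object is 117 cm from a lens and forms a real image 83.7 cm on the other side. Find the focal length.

f = 48.8 cm (converging)

Real image ⇒ d_i = +83.7 cm.
1/f = 1/d_o + 1/d_i = 1/(117) + 1/(83.7) = 0.02049, so f = 48.8 cm.
Since f is positive, the lens is converging.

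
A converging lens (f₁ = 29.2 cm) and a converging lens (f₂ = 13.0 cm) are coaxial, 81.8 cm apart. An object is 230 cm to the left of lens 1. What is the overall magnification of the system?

Lens 1: 1/d_i1 = 1/(29.2) − 1/(230) = 0.02990, so d_i1 = 33.45 cm; m₁ = −d_i1/d_o1 = -0.1454.
d_o2 = 81.8 − (33.45) = 48.35 cm.
Lens 2: 1/d_i2 = 1/(13.0) − 1/(48.35) = 0.05624, so d_i2 = 17.78 cm; m₂ = −d_i2/d_o2 = -0.3678.
m = m₁·m₂ = (-0.1454)(-0.3678) = +0.0535.

m = +0.0535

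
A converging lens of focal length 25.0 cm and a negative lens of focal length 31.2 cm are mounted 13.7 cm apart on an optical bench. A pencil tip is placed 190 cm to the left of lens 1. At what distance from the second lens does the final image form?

29.2 cm

Lens 1: 1/d_i1 = 1/f₁ − 1/d_o1 = 1/(25.0) − 1/(190) = 0.03474, so d_i1 = 28.79 cm.
The intermediate image is 28.79 cm to the right of lens 1, which lies 15.09 cm to the right of lens 2 — a virtual object — so d_o2 = −15.09 cm.
Lens 2 is diverging, so f₂ = −31.2 cm.
Lens 2: 1/d_i2 = 1/f₂ − 1/d_o2 = 1/(-31.2) − 1/(-15.09) = 0.03422, so d_i2 = 29.2 cm.
The final image is real, 29.2 cm to the right of lens 2 (overall magnification ≈ -0.29).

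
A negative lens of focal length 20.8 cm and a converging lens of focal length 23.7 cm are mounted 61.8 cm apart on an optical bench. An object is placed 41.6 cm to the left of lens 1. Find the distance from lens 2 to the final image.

34.5 cm

Lens 1 is diverging, so f₁ = −20.8 cm.
Lens 1: 1/d_i1 = 1/f₁ − 1/d_o1 = 1/(-20.8) − 1/(41.6) = -0.07212, so d_i1 = -13.87 cm.
The intermediate image is 13.87 cm to the left of lens 1 (virtual), which is 61.8 − (-13.87) = 75.67 cm to the left of lens 2, so d_o2 = +75.67 cm.
Lens 2: 1/d_i2 = 1/f₂ − 1/d_o2 = 1/(23.7) − 1/(75.67) = 0.02898, so d_i2 = 34.5 cm.
The final image is real, 34.5 cm to the right of lens 2 (overall magnification ≈ -0.15).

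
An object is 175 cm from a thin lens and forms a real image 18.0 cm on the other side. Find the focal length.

f = 16.3 cm (converging)

Real image ⇒ d_i = +18.0 cm.
1/f = 1/d_o + 1/d_i = 1/(175) + 1/(18.0) = 0.06127, so f = 16.3 cm.
Since f is positive, the thin lens is converging.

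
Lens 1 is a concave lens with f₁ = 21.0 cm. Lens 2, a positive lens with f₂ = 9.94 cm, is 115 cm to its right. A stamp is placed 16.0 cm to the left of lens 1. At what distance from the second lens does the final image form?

Lens 1 is diverging, so f₁ = −21.0 cm.
Lens 1: 1/d_i1 = 1/f₁ − 1/d_o1 = 1/(-21.0) − 1/(16.0) = -0.1101, so d_i1 = -9.081 cm.
The intermediate image is 9.081 cm to the left of lens 1 (virtual), which is 115 − (-9.081) = 124.1 cm to the left of lens 2, so d_o2 = +124.1 cm.
Lens 2: 1/d_i2 = 1/f₂ − 1/d_o2 = 1/(9.94) − 1/(124.1) = 0.09255, so d_i2 = 10.8 cm.
The final image is real, 10.8 cm to the right of lens 2 (overall magnification ≈ -0.049).

10.8 cm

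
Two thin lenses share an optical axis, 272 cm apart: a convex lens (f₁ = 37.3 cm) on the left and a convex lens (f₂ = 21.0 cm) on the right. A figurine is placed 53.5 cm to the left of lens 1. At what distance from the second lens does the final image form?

Lens 1: 1/d_i1 = 1/f₁ − 1/d_o1 = 1/(37.3) − 1/(53.5) = 0.008118, so d_i1 = 123.2 cm.
The intermediate image is 123.2 cm to the right of lens 1, which is 272 − (123.2) = 148.8 cm to the left of lens 2, so d_o2 = +148.8 cm.
Lens 2: 1/d_i2 = 1/f₂ − 1/d_o2 = 1/(21.0) − 1/(148.8) = 0.04090, so d_i2 = 24.5 cm.
The final image is real, 24.5 cm to the right of lens 2 (overall magnification ≈ 0.38).

24.5 cm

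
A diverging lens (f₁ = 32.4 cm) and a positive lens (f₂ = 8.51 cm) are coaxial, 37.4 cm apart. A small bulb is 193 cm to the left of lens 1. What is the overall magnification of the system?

m = -0.0216

f₁ = −32.4 cm (diverging).
Lens 1: 1/d_i1 = 1/(-32.4) − 1/(193) = -0.03605, so d_i1 = -27.74 cm; m₁ = −d_i1/d_o1 = +0.1437.
d_o2 = 37.4 − (-27.74) = 65.14 cm.
Lens 2: 1/d_i2 = 1/(8.51) − 1/(65.14) = 0.1022, so d_i2 = 9.789 cm; m₂ = −d_i2/d_o2 = -0.1503.
m = m₁·m₂ = (+0.1437)(-0.1503) = -0.0216.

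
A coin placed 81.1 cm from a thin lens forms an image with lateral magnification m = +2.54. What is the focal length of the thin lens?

m = −d_i/d_o ⇒ d_i = −m·d_o = −(+2.54)·(81.1) = -206.0 cm.
1/f = 1/d_o + 1/d_i = 1/(81.1) + 1/(-206.0) = 0.007476, so f = 134 cm.
Since f is positive, the thin lens is converging.

f = 134 cm (converging)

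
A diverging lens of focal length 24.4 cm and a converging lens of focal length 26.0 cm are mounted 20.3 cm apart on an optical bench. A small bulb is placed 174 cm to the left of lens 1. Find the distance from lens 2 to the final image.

69.1 cm

Lens 1 is diverging, so f₁ = −24.4 cm.
Lens 1: 1/d_i1 = 1/f₁ − 1/d_o1 = 1/(-24.4) − 1/(174) = -0.04673, so d_i1 = -21.40 cm.
The intermediate image is 21.40 cm to the left of lens 1 (virtual), which is 20.3 − (-21.40) = 41.70 cm to the left of lens 2, so d_o2 = +41.70 cm.
Lens 2: 1/d_i2 = 1/f₂ − 1/d_o2 = 1/(26.0) − 1/(41.70) = 0.01448, so d_i2 = 69.1 cm.
The final image is real, 69.1 cm to the right of lens 2 (overall magnification ≈ -0.20).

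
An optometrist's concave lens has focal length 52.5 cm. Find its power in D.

For a concave lens, f = −52.5 cm.
f = -52.5 cm = -0.525 m.
P = 1/f = 1/(-0.525 m) = -1.90 D.

P = -1.90 D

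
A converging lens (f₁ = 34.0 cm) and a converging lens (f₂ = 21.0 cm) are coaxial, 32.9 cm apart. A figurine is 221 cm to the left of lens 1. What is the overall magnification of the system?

Lens 1: 1/d_i1 = 1/(34.0) − 1/(221) = 0.02489, so d_i1 = 40.18 cm; m₁ = −d_i1/d_o1 = -0.1818.
d_o2 = 32.9 − (40.18) = -7.280 cm (virtual object).
Lens 2: 1/d_i2 = 1/(21.0) − 1/(-7.280) = 0.1850, so d_i2 = 5.406 cm; m₂ = −d_i2/d_o2 = +0.7426.
m = m₁·m₂ = (-0.1818)(+0.7426) = -0.135.

m = -0.135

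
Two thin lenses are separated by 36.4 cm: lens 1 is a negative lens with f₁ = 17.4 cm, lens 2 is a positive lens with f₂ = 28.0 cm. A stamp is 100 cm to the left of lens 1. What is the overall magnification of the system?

f₁ = −17.4 cm (diverging).
Lens 1: 1/d_i1 = 1/(-17.4) − 1/(100) = -0.06747, so d_i1 = -14.82 cm; m₁ = −d_i1/d_o1 = +0.1482.
d_o2 = 36.4 − (-14.82) = 51.22 cm.
Lens 2: 1/d_i2 = 1/(28.0) − 1/(51.22) = 0.01619, so d_i2 = 61.76 cm; m₂ = −d_i2/d_o2 = -1.206.
m = m₁·m₂ = (+0.1482)(-1.206) = -0.179.

m = -0.179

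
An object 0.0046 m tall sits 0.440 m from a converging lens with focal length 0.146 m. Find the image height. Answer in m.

0.00228 m

1/d_i = 1/f − 1/d_o = 1/(0.1460) − 1/(0.440) = 4.577, so d_i = 0.2185 m.
m = −d_i/d_o = -0.4966.
|h_i| = |m|·h_o = 0.4966 × 0.0046 = 0.00228 m. The image is real, inverted and reduced, on the far side of the lens.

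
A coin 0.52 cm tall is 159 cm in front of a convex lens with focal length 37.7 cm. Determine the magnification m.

1/d_i = 1/f − 1/d_o = 1/(37.70) − 1/(159) = 0.02024, so d_i = 49.42 cm.
m = −d_i/d_o = −(49.42)/(159) = -0.311.
The image is real, inverted and reduced, on the far side of the lens.

m = -0.311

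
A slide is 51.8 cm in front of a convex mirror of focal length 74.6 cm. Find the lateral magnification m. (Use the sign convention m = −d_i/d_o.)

m = +0.590

For a convex mirror, f = -74.6 cm.
1/d_i = 1/f − 1/d_o = 1/(-74.60) − 1/(51.8) = -0.03271, so d_i = -30.57 cm.
m = −d_i/d_o = −(-30.57)/(51.8) = +0.590.
The image is virtual, upright and reduced, behind the mirror.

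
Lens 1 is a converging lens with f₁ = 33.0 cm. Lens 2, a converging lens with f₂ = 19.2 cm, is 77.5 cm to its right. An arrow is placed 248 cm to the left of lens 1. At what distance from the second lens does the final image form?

37.4 cm

Lens 1: 1/d_i1 = 1/f₁ − 1/d_o1 = 1/(33.0) − 1/(248) = 0.02627, so d_i1 = 38.07 cm.
The intermediate image is 38.07 cm to the right of lens 1, which is 77.5 − (38.07) = 39.43 cm to the left of lens 2, so d_o2 = +39.43 cm.
Lens 2: 1/d_i2 = 1/f₂ − 1/d_o2 = 1/(19.2) − 1/(39.43) = 0.02672, so d_i2 = 37.4 cm.
The final image is real, 37.4 cm to the right of lens 2 (overall magnification ≈ 0.15).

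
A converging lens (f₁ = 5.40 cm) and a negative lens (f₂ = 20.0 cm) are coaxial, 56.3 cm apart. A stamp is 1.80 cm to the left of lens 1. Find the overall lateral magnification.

m = +0.380

Lens 1: 1/d_i1 = 1/(5.40) − 1/(1.80) = -0.3704, so d_i1 = -2.700 cm; m₁ = −d_i1/d_o1 = +1.500.
d_o2 = 56.3 − (-2.700) = 59.00 cm.
f₂ = −20.0 cm (diverging).
Lens 2: 1/d_i2 = 1/(-20.0) − 1/(59.00) = -0.06695, so d_i2 = -14.94 cm; m₂ = −d_i2/d_o2 = +0.2532.
m = m₁·m₂ = (+1.500)(+0.2532) = +0.380.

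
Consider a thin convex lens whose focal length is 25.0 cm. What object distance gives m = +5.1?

20.1 cm

m = −d_i/d_o ⇒ d_i = −m·d_o.
1/f = 1/d_o + 1/d_i = 1/d_o − 1/(m·d_o) = (1 − 1/m)/d_o, so d_o = f(1 − 1/m) = (25.00)(1 − 1/(+5.1)) = 20.1 cm.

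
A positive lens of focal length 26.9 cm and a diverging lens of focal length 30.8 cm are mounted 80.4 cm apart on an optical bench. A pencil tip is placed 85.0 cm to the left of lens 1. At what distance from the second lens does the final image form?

Lens 1: 1/d_i1 = 1/f₁ − 1/d_o1 = 1/(26.9) − 1/(85.0) = 0.02541, so d_i1 = 39.35 cm.
The intermediate image is 39.35 cm to the right of lens 1, which is 80.4 − (39.35) = 41.05 cm to the left of lens 2, so d_o2 = +41.05 cm.
Lens 2 is diverging, so f₂ = −30.8 cm.
Lens 2: 1/d_i2 = 1/f₂ − 1/d_o2 = 1/(-30.8) − 1/(41.05) = -0.05683, so d_i2 = -17.6 cm.
The final image is virtual, 17.6 cm to the left of lens 2 (overall magnification ≈ -0.20).

17.6 cm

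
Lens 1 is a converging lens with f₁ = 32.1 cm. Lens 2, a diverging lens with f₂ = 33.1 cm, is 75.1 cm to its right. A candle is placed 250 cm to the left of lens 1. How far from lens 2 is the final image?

17.7 cm

Lens 1: 1/d_i1 = 1/f₁ − 1/d_o1 = 1/(32.1) − 1/(250) = 0.02715, so d_i1 = 36.83 cm.
The intermediate image is 36.83 cm to the right of lens 1, which is 75.1 − (36.83) = 38.27 cm to the left of lens 2, so d_o2 = +38.27 cm.
Lens 2 is diverging, so f₂ = −33.1 cm.
Lens 2: 1/d_i2 = 1/f₂ − 1/d_o2 = 1/(-33.1) − 1/(38.27) = -0.05634, so d_i2 = -17.7 cm.
The final image is virtual, 17.7 cm to the left of lens 2 (overall magnification ≈ -0.068).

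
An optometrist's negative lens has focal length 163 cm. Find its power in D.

P = -0.613 D

For a negative lens, f = −163 cm.
f = -163 cm = -1.63 m.
P = 1/f = 1/(-1.63 m) = -0.613 D.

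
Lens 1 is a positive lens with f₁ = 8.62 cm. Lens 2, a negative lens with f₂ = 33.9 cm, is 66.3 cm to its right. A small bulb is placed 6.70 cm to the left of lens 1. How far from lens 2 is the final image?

Lens 1: 1/d_i1 = 1/f₁ − 1/d_o1 = 1/(8.62) − 1/(6.70) = -0.03324, so d_i1 = -30.08 cm.
The intermediate image is 30.08 cm to the left of lens 1 (virtual), which is 66.3 − (-30.08) = 96.38 cm to the left of lens 2, so d_o2 = +96.38 cm.
Lens 2 is diverging, so f₂ = −33.9 cm.
Lens 2: 1/d_i2 = 1/f₂ − 1/d_o2 = 1/(-33.9) − 1/(96.38) = -0.03987, so d_i2 = -25.1 cm.
The final image is virtual, 25.1 cm to the left of lens 2 (overall magnification ≈ 1.2).

25.1 cm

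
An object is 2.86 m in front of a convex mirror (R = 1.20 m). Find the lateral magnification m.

m = +0.173

f = R/2 = 1.20/2 = 0.6000 m; for a convex mirror, f = -0.6000 m.
1/d_i = 1/f − 1/d_o = 1/(-0.6000) − 1/(2.86) = -2.016, so d_i = -0.4960 m.
m = −d_i/d_o = −(-0.4960)/(2.86) = +0.173.
The image is virtual, upright and reduced, behind the mirror.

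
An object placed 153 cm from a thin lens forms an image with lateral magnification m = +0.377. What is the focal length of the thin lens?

f = -92.6 cm (diverging)

m = −d_i/d_o ⇒ d_i = −m·d_o = −(+0.377)·(153) = -57.68 cm.
1/f = 1/d_o + 1/d_i = 1/(153) + 1/(-57.68) = -0.01080, so f = -92.6 cm.
Since f is negative, the thin lens is diverging.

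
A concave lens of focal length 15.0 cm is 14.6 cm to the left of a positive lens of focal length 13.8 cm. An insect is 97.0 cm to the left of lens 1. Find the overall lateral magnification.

f₁ = −15.0 cm (diverging).
Lens 1: 1/d_i1 = 1/(-15.0) − 1/(97.0) = -0.07698, so d_i1 = -12.99 cm; m₁ = −d_i1/d_o1 = +0.1339.
d_o2 = 14.6 − (-12.99) = 27.59 cm.
Lens 2: 1/d_i2 = 1/(13.8) − 1/(27.59) = 0.03622, so d_i2 = 27.61 cm; m₂ = −d_i2/d_o2 = -1.001.
m = m₁·m₂ = (+0.1339)(-1.001) = -0.134.

m = -0.134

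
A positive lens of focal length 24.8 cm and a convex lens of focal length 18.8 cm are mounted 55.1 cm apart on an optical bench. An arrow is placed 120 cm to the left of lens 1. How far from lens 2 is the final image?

Lens 1: 1/d_i1 = 1/f₁ − 1/d_o1 = 1/(24.8) − 1/(120) = 0.03199, so d_i1 = 31.26 cm.
The intermediate image is 31.26 cm to the right of lens 1, which is 55.1 − (31.26) = 23.84 cm to the left of lens 2, so d_o2 = +23.84 cm.
Lens 2: 1/d_i2 = 1/f₂ − 1/d_o2 = 1/(18.8) − 1/(23.84) = 0.01125, so d_i2 = 88.9 cm.
The final image is real, 88.9 cm to the right of lens 2 (overall magnification ≈ 0.97).

88.9 cm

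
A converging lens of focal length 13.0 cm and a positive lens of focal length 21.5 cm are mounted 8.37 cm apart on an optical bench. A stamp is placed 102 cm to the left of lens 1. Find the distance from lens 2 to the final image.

5.01 cm

Lens 1: 1/d_i1 = 1/f₁ − 1/d_o1 = 1/(13.0) − 1/(102) = 0.06712, so d_i1 = 14.90 cm.
The intermediate image is 14.90 cm to the right of lens 1, which lies 6.530 cm to the right of lens 2 — a virtual object — so d_o2 = −6.530 cm.
Lens 2: 1/d_i2 = 1/f₂ − 1/d_o2 = 1/(21.5) − 1/(-6.530) = 0.1997, so d_i2 = 5.01 cm.
The final image is real, 5.01 cm to the right of lens 2 (overall magnification ≈ -0.11).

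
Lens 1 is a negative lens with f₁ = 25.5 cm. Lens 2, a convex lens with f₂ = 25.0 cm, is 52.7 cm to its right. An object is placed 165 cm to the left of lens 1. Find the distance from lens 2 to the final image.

Lens 1 is diverging, so f₁ = −25.5 cm.
Lens 1: 1/d_i1 = 1/f₁ − 1/d_o1 = 1/(-25.5) − 1/(165) = -0.04528, so d_i1 = -22.09 cm.
The intermediate image is 22.09 cm to the left of lens 1 (virtual), which is 52.7 − (-22.09) = 74.79 cm to the left of lens 2, so d_o2 = +74.79 cm.
Lens 2: 1/d_i2 = 1/f₂ − 1/d_o2 = 1/(25.0) − 1/(74.79) = 0.02663, so d_i2 = 37.6 cm.
The final image is real, 37.6 cm to the right of lens 2 (overall magnification ≈ -0.067).

37.6 cm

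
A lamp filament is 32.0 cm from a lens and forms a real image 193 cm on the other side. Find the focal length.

Real image ⇒ d_i = +193 cm.
1/f = 1/d_o + 1/d_i = 1/(32.0) + 1/(193) = 0.03643, so f = 27.4 cm.
Since f is positive, the lens is converging.

f = 27.4 cm (converging)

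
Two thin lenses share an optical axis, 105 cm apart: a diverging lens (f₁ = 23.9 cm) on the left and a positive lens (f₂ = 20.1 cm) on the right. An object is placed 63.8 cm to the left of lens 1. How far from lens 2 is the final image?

24.0 cm

Lens 1 is diverging, so f₁ = −23.9 cm.
Lens 1: 1/d_i1 = 1/f₁ − 1/d_o1 = 1/(-23.9) − 1/(63.8) = -0.05751, so d_i1 = -17.39 cm.
The intermediate image is 17.39 cm to the left of lens 1 (virtual), which is 105 − (-17.39) = 122.4 cm to the left of lens 2, so d_o2 = +122.4 cm.
Lens 2: 1/d_i2 = 1/f₂ − 1/d_o2 = 1/(20.1) − 1/(122.4) = 0.04158, so d_i2 = 24.0 cm.
The final image is real, 24.0 cm to the right of lens 2 (overall magnification ≈ -0.054).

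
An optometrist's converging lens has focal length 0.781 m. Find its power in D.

P = 1/f = 1/(0.781 m) = +1.28 D.

P = +1.28 D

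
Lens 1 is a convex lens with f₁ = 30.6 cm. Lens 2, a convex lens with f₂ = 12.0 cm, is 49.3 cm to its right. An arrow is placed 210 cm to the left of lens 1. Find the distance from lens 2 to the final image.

109 cm

Lens 1: 1/d_i1 = 1/f₁ − 1/d_o1 = 1/(30.6) − 1/(210) = 0.02792, so d_i1 = 35.82 cm.
The intermediate image is 35.82 cm to the right of lens 1, which is 49.3 − (35.82) = 13.48 cm to the left of lens 2, so d_o2 = +13.48 cm.
Lens 2: 1/d_i2 = 1/f₂ − 1/d_o2 = 1/(12.0) − 1/(13.48) = 0.009149, so d_i2 = 109 cm.
The final image is real, 109 cm to the right of lens 2 (overall magnification ≈ 1.4).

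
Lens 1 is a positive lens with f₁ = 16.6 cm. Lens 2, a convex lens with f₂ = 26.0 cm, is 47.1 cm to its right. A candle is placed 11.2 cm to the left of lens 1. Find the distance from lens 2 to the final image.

38.2 cm

Lens 1: 1/d_i1 = 1/f₁ − 1/d_o1 = 1/(16.6) − 1/(11.2) = -0.02904, so d_i1 = -34.43 cm.
The intermediate image is 34.43 cm to the left of lens 1 (virtual), which is 47.1 − (-34.43) = 81.53 cm to the left of lens 2, so d_o2 = +81.53 cm.
Lens 2: 1/d_i2 = 1/f₂ − 1/d_o2 = 1/(26.0) − 1/(81.53) = 0.02620, so d_i2 = 38.2 cm.
The final image is real, 38.2 cm to the right of lens 2 (overall magnification ≈ -1.4).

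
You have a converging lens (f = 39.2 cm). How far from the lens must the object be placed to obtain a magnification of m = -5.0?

47.0 cm

m = −d_i/d_o ⇒ d_i = −m·d_o.
1/f = 1/d_o + 1/d_i = 1/d_o − 1/(m·d_o) = (1 − 1/m)/d_o, so d_o = f(1 − 1/m) = (39.20)(1 − 1/(-5.0)) = 47.0 cm.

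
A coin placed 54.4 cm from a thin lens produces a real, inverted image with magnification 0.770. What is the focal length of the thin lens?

m = −d_i/d_o ⇒ d_i = −m·d_o = −(-0.770)·(54.4) = 41.89 cm.
1/f = 1/d_o + 1/d_i = 1/(54.4) + 1/(41.89) = 0.04225, so f = 23.7 cm.
Since f is positive, the thin lens is converging.

f = 23.7 cm (converging)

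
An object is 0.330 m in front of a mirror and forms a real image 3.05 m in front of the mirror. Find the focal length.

f = 0.298 m (concave)

Real image ⇒ d_i = +3.05 m.
1/f = 1/d_o + 1/d_i = 1/(0.330) + 1/(3.05) = 3.358, so f = 0.298 m.
Since f is positive, the mirror is concave.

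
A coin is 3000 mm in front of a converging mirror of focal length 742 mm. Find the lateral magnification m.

1/d_i = 1/f − 1/d_o = 1/(742.0) − 1/(3000) = 0.001014, so d_i = 985.8 mm.
m = −d_i/d_o = −(985.8)/(3000) = -0.329.
The image is real, inverted and reduced, in front of the mirror.

m = -0.329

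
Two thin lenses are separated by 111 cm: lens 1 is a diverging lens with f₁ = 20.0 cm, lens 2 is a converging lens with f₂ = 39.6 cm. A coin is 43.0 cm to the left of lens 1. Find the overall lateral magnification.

m = -0.148

f₁ = −20.0 cm (diverging).
Lens 1: 1/d_i1 = 1/(-20.0) − 1/(43.0) = -0.07326, so d_i1 = -13.65 cm; m₁ = −d_i1/d_o1 = +0.3174.
d_o2 = 111 − (-13.65) = 124.7 cm.
Lens 2: 1/d_i2 = 1/(39.6) − 1/(124.7) = 0.01723, so d_i2 = 58.03 cm; m₂ = −d_i2/d_o2 = -0.4653.
m = m₁·m₂ = (+0.3174)(-0.4653) = -0.148.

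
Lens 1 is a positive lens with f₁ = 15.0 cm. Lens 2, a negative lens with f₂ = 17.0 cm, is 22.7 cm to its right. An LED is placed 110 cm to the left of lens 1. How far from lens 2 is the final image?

4.06 cm

Lens 1: 1/d_i1 = 1/f₁ − 1/d_o1 = 1/(15.0) − 1/(110) = 0.05758, so d_i1 = 17.37 cm.
The intermediate image is 17.37 cm to the right of lens 1, which is 22.7 − (17.37) = 5.330 cm to the left of lens 2, so d_o2 = +5.330 cm.
Lens 2 is diverging, so f₂ = −17.0 cm.
Lens 2: 1/d_i2 = 1/f₂ − 1/d_o2 = 1/(-17.0) − 1/(5.330) = -0.2464, so d_i2 = -4.06 cm.
The final image is virtual, 4.06 cm to the left of lens 2 (overall magnification ≈ -0.12).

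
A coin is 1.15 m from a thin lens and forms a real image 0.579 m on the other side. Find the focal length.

Real image ⇒ d_i = +0.579 m.
1/f = 1/d_o + 1/d_i = 1/(1.15) + 1/(0.579) = 2.597, so f = 0.385 m.
Since f is positive, the thin lens is converging.

f = 0.385 m (converging)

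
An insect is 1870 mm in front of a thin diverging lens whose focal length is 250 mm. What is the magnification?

For a diverging lens, f = -250 mm.
1/d_i = 1/f − 1/d_o = 1/(-250.0) − 1/(1870) = -0.004535, so d_i = -220.5 mm.
m = −d_i/d_o = −(-220.5)/(1870) = +0.118.
The image is virtual, upright and reduced, on the same side as the object.

m = +0.118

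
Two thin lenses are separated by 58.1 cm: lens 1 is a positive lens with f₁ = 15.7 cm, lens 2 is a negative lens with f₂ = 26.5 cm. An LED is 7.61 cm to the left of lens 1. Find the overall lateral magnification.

m = +0.518

Lens 1: 1/d_i1 = 1/(15.7) − 1/(7.61) = -0.06771, so d_i1 = -14.77 cm; m₁ = −d_i1/d_o1 = +1.941.
d_o2 = 58.1 − (-14.77) = 72.87 cm.
f₂ = −26.5 cm (diverging).
Lens 2: 1/d_i2 = 1/(-26.5) − 1/(72.87) = -0.05146, so d_i2 = -19.43 cm; m₂ = −d_i2/d_o2 = +0.2667.
m = m₁·m₂ = (+1.941)(+0.2667) = +0.518.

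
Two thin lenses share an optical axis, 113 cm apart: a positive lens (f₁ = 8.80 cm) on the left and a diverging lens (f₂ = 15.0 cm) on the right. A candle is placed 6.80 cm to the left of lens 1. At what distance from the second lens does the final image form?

13.6 cm

Lens 1: 1/d_i1 = 1/f₁ − 1/d_o1 = 1/(8.80) − 1/(6.80) = -0.03342, so d_i1 = -29.92 cm.
The intermediate image is 29.92 cm to the left of lens 1 (virtual), which is 113 − (-29.92) = 142.9 cm to the left of lens 2, so d_o2 = +142.9 cm.
Lens 2 is diverging, so f₂ = −15.0 cm.
Lens 2: 1/d_i2 = 1/f₂ − 1/d_o2 = 1/(-15.0) − 1/(142.9) = -0.07366, so d_i2 = -13.6 cm.
The final image is virtual, 13.6 cm to the left of lens 2 (overall magnification ≈ 0.42).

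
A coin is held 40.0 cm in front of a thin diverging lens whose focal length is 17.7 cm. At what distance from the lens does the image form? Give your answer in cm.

For a diverging lens, f = -17.7 cm.
Thin-lens equation: 1/q = 1/f − 1/p = 1/(-17.70) − 1/(40.0) = -0.05650 − 0.02500 = -0.08150, so q = -12.3 cm.
The image is virtual, upright and reduced, on the same side as the object.

12.3 cm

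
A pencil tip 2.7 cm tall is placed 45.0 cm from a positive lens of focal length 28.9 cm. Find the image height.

1/d_i = 1/f − 1/d_o = 1/(28.90) − 1/(45.0) = 0.01238, so d_i = 80.78 cm.
m = −d_i/d_o = -1.795.
|h_i| = |m|·h_o = 1.795 × 2.7 = 4.85 cm. The image is real, inverted and enlarged, on the far side of the lens.

4.85 cm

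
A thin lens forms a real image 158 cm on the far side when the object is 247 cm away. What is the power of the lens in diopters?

d_i = +158 cm.
1/f = 1/d_o + 1/d_i = 1/(247) + 1/(158) = 0.01038 cm⁻¹.
f = 96.36 cm = 0.9636 m, so P = 1/f = +1.04 D.

P = +1.04 D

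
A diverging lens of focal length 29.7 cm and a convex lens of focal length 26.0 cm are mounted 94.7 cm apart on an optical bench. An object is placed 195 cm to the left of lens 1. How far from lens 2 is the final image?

33.2 cm

Lens 1 is diverging, so f₁ = −29.7 cm.
Lens 1: 1/d_i1 = 1/f₁ − 1/d_o1 = 1/(-29.7) − 1/(195) = -0.03880, so d_i1 = -25.77 cm.
The intermediate image is 25.77 cm to the left of lens 1 (virtual), which is 94.7 − (-25.77) = 120.5 cm to the left of lens 2, so d_o2 = +120.5 cm.
Lens 2: 1/d_i2 = 1/f₂ − 1/d_o2 = 1/(26.0) − 1/(120.5) = 0.03016, so d_i2 = 33.2 cm.
The final image is real, 33.2 cm to the right of lens 2 (overall magnification ≈ -0.036).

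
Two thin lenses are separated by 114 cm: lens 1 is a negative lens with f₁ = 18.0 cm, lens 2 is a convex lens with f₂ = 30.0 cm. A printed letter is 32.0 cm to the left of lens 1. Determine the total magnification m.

f₁ = −18.0 cm (diverging).
Lens 1: 1/d_i1 = 1/(-18.0) − 1/(32.0) = -0.08681, so d_i1 = -11.52 cm; m₁ = −d_i1/d_o1 = +0.3600.
d_o2 = 114 − (-11.52) = 125.5 cm.
Lens 2: 1/d_i2 = 1/(30.0) − 1/(125.5) = 0.02537, so d_i2 = 39.42 cm; m₂ = −d_i2/d_o2 = -0.3141.
m = m₁·m₂ = (+0.3600)(-0.3141) = -0.113.

m = -0.113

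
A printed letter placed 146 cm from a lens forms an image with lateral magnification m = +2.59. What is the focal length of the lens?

m = −d_i/d_o ⇒ d_i = −m·d_o = −(+2.59)·(146) = -378.1 cm.
1/f = 1/d_o + 1/d_i = 1/(146) + 1/(-378.1) = 0.004205, so f = 238 cm.
Since f is positive, the lens is converging.

f = 238 cm (converging)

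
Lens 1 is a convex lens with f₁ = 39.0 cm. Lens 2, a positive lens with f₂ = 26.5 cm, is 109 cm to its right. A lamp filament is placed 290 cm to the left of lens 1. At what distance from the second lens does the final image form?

Lens 1: 1/d_i1 = 1/f₁ − 1/d_o1 = 1/(39.0) − 1/(290) = 0.02219, so d_i1 = 45.06 cm.
The intermediate image is 45.06 cm to the right of lens 1, which is 109 − (45.06) = 63.94 cm to the left of lens 2, so d_o2 = +63.94 cm.
Lens 2: 1/d_i2 = 1/f₂ − 1/d_o2 = 1/(26.5) − 1/(63.94) = 0.02210, so d_i2 = 45.3 cm.
The final image is real, 45.3 cm to the right of lens 2 (overall magnification ≈ 0.11).

45.3 cm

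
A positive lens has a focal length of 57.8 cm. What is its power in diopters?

f = 57.8 cm = 0.578 m.
P = 1/f = 1/(0.578 m) = +1.73 D.

P = +1.73 D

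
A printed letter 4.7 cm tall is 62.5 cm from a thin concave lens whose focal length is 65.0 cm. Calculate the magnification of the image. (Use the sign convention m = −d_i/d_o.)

m = +0.510

For a concave lens, f = -65.0 cm.
1/d_i = 1/f − 1/d_o = 1/(-65.00) − 1/(62.5) = -0.03138, so d_i = -31.86 cm.
m = −d_i/d_o = −(-31.86)/(62.5) = +0.510.
The image is virtual, upright and reduced, on the same side as the object.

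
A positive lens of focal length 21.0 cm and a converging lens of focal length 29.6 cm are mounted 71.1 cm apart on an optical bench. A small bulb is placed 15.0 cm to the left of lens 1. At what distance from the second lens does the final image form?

Lens 1: 1/d_i1 = 1/f₁ − 1/d_o1 = 1/(21.0) − 1/(15.0) = -0.01905, so d_i1 = -52.50 cm.
The intermediate image is 52.50 cm to the left of lens 1 (virtual), which is 71.1 − (-52.50) = 123.6 cm to the left of lens 2, so d_o2 = +123.6 cm.
Lens 2: 1/d_i2 = 1/f₂ − 1/d_o2 = 1/(29.6) − 1/(123.6) = 0.02569, so d_i2 = 38.9 cm.
The final image is real, 38.9 cm to the right of lens 2 (overall magnification ≈ -1.1).

38.9 cm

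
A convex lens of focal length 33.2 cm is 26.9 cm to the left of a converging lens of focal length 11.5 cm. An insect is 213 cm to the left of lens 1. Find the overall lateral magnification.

m = -0.0887

Lens 1: 1/d_i1 = 1/(33.2) − 1/(213) = 0.02543, so d_i1 = 39.33 cm; m₁ = −d_i1/d_o1 = -0.1846.
d_o2 = 26.9 − (39.33) = -12.43 cm (virtual object).
Lens 2: 1/d_i2 = 1/(11.5) − 1/(-12.43) = 0.1674, so d_i2 = 5.973 cm; m₂ = −d_i2/d_o2 = +0.4806.
m = m₁·m₂ = (-0.1846)(+0.4806) = -0.0887.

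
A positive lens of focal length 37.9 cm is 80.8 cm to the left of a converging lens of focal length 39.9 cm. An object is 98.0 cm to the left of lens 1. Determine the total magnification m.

m = -1.20

Lens 1: 1/d_i1 = 1/(37.9) − 1/(98.0) = 0.01618, so d_i1 = 61.80 cm; m₁ = −d_i1/d_o1 = -0.6306.
d_o2 = 80.8 − (61.80) = 19.00 cm.
Lens 2: 1/d_i2 = 1/(39.9) − 1/(19.00) = -0.02757, so d_i2 = -36.27 cm; m₂ = −d_i2/d_o2 = +1.909.
m = m₁·m₂ = (-0.6306)(+1.909) = -1.20.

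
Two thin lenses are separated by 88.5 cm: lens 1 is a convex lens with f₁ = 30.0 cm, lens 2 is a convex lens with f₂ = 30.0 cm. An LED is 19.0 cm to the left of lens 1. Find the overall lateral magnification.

m = -0.742

Lens 1: 1/d_i1 = 1/(30.0) − 1/(19.0) = -0.01930, so d_i1 = -51.82 cm; m₁ = −d_i1/d_o1 = +2.727.
d_o2 = 88.5 − (-51.82) = 140.3 cm.
Lens 2: 1/d_i2 = 1/(30.0) − 1/(140.3) = 0.02621, so d_i2 = 38.16 cm; m₂ = −d_i2/d_o2 = -0.2720.
m = m₁·m₂ = (+2.727)(-0.2720) = -0.742.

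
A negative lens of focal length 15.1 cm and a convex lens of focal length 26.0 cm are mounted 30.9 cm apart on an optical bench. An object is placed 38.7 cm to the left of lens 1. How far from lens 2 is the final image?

68.9 cm

Lens 1 is diverging, so f₁ = −15.1 cm.
Lens 1: 1/d_i1 = 1/f₁ − 1/d_o1 = 1/(-15.1) − 1/(38.7) = -0.09206, so d_i1 = -10.86 cm.
The intermediate image is 10.86 cm to the left of lens 1 (virtual), which is 30.9 − (-10.86) = 41.76 cm to the left of lens 2, so d_o2 = +41.76 cm.
Lens 2: 1/d_i2 = 1/f₂ − 1/d_o2 = 1/(26.0) − 1/(41.76) = 0.01452, so d_i2 = 68.9 cm.
The final image is real, 68.9 cm to the right of lens 2 (overall magnification ≈ -0.46).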